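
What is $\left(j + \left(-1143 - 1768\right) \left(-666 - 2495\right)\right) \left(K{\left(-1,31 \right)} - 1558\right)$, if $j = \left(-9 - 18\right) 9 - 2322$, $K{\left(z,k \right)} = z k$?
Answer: $-14617379434$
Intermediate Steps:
$K{\left(z,k \right)} = k z$
$j = -2565$ ($j = \left(-27\right) 9 - 2322 = -243 - 2322 = -2565$)
$\left(j + \left(-1143 - 1768\right) \left(-666 - 2495\right)\right) \left(K{\left(-1,31 \right)} - 1558\right) = \left(-2565 + \left(-1143 - 1768\right) \left(-666 - 2495\right)\right) \left(31 \left(-1\right) - 1558\right) = \left(-2565 - -9201671\right) \left(-31 - 1558\right) = \left(-2565 + 9201671\right) \left(-1589\right) = 9199106 \left(-1589\right) = -14617379434$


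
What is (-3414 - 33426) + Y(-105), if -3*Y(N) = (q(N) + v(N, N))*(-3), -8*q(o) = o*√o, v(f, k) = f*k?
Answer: -25815 + 105*I*√105/8 ≈ -25815.0 + 134.49*I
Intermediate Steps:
q(o) = -o^(3/2)/8 (q(o) = -o*√o/8 = -o^(3/2)/8)
Y(N) = N² - N^(3/2)/8 (Y(N) = -(-N^(3/2)/8 + N*N)*(-3)/3 = -(-N^(3/2)/8 + N²)*(-3)/3 = -(N² - N^(3/2)/8)*(-3)/3 = -(-3*N² + 3*N^(3/2)/8)/3 = N² - N^(3/2)/8)
(-3414 - 33426) + Y(-105) = (-3414 - 33426) + ((-105)² - (-105)*I*√105/8) = -36840 + (11025 - (-105)*I*√105/8) = -36840 + (11025 + 105*I*√105/8) = -25815 + 105*I*√105/8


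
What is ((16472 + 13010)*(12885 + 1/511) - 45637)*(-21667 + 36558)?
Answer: 2890240728023295/511 ≈ 5.6561e+12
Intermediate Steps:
((16472 + 13010)*(12885 + 1/511) - 45637)*(-21667 + 36558) = (29482*(12885 + 1/511) - 45637)*14891 = (29482*(6584236/511) - 45637)*14891 = (194116445752/511 - 45637)*14891 = (194093125245/511)*14891 = 2890240728023295/511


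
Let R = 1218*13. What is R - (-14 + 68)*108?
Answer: 10002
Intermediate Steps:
R = 15834
R - (-14 + 68)*108 = 15834 - (-14 + 68)*108 = 15834 - 54*108 = 15834 - 1*5832 = 15834 - 5832 = 10002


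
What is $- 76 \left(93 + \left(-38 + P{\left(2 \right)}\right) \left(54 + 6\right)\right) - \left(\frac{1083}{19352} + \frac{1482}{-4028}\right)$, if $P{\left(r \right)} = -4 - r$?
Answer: $\frac{198538603197}{1025656} \approx 1.9357 \cdot 10^{5}$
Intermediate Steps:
$- 76 \left(93 + \left(-38 + P{\left(2 \right)}\right) \left(54 + 6\right)\right) - \left(\frac{1083}{19352} + \frac{1482}{-4028}\right) = - 76 \left(93 + \left(-38 - 6\right) \left(54 + 6\right)\right) - \left(\frac{1083}{19352} + \frac{1482}{-4028}\right) = - 76 \left(93 + \left(-38 - 6\right) 60\right) - \left(1083 \cdot \frac{1}{19352} + 1482 \left(- \frac{1}{4028}\right)\right) = - 76 \left(93 + \left(-38 - 6\right) 60\right) - \left(\frac{1083}{19352} - \frac{39}{106}\right) = - 76 \left(93 - 2640\right) - - \frac{319965}{1025656} = - 76 \left(93 - 2640\right) + \frac{319965}{1025656} = \left(-76\right) \left(-2547\right) + \frac{319965}{1025656} = 193572 + \frac{319965}{1025656} = \frac{198538603197}{1025656}$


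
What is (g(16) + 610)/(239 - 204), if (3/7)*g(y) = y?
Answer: 1942/105 ≈ 18.495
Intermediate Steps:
g(y) = 7*y/3
(g(16) + 610)/(239 - 204) = ((7/3)*16 + 610)/(239 - 204) = (112/3 + 610)/35 = (1942/3)*(1/35) = 1942/105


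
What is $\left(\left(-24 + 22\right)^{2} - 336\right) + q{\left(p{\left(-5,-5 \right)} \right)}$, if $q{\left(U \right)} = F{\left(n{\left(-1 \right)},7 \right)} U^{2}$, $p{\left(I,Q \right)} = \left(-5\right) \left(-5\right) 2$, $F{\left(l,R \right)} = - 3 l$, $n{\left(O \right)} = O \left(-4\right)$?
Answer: $-30332$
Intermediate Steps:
$n{\left(O \right)} = - 4 O$
$p{\left(I,Q \right)} = 50$ ($p{\left(I,Q \right)} = 25 \cdot 2 = 50$)
$q{\left(U \right)} = - 12 U^{2}$ ($q{\left(U \right)} = - 3 \left(\left(-4\right) \left(-1\right)\right) U^{2} = \left(-3\right) 4 U^{2} = - 12 U^{2}$)
$\left(\left(-24 + 22\right)^{2} - 336\right) + q{\left(p{\left(-5,-5 \right)} \right)} = \left(\left(-24 + 22\right)^{2} - 336\right) - 12 \cdot 50^{2} = \left(\left(-2\right)^{2} - 336\right) - 30000 = \left(4 - 336\right) - 30000 = -332 - 30000 = -30332$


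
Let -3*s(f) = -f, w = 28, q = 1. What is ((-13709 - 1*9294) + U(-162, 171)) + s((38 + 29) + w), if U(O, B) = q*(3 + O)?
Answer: -69391/3 ≈ -23130.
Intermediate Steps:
s(f) = f/3 (s(f) = -(-1)*f/3 = f/3)
U(O, B) = 3 + O (U(O, B) = 1*(3 + O) = 3 + O)
((-13709 - 1*9294) + U(-162, 171)) + s((38 + 29) + w) = ((-13709 - 1*9294) + (3 - 162)) + ((38 + 29) + 28)/3 = ((-13709 - 9294) - 159) + (67 + 28)/3 = (-23003 - 159) + (⅓)*95 = -23162 + 95/3 = -69391/3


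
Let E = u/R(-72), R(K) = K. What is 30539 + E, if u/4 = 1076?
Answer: 274313/9 ≈ 30479.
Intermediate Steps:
u = 4304 (u = 4*1076 = 4304)
E = -538/9 (E = 4304/(-72) = 4304*(-1/72) = -538/9 ≈ -59.778)
30539 + E = 30539 - 538/9 = 274313/9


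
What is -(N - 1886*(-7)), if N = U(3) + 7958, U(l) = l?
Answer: -21163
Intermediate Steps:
N = 7961 (N = 3 + 7958 = 7961)
-(N - 1886*(-7)) = -(7961 - 1886*(-7)) = -(7961 - 1*(-13202)) = -(7961 + 13202) = -1*21163 = -21163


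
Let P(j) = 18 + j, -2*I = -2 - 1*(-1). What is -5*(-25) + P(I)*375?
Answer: 14125/2 ≈ 7062.5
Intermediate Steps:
I = ½ (I = -(-2 - 1*(-1))/2 = -(-2 + 1)/2 = -½*(-1) = ½ ≈ 0.50000)
-5*(-25) + P(I)*375 = -5*(-25) + (18 + ½)*375 = 125 + (37/2)*375 = 125 + 13875/2 = 14125/2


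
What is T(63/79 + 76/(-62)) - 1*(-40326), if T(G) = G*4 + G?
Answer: 98753129/2449 ≈ 40324.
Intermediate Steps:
T(G) = 5*G (T(G) = 4*G + G = 5*G)
T(63/79 + 76/(-62)) - 1*(-40326) = 5*(63/79 + 76/(-62)) - 1*(-40326) = 5*(63*(1/79) + 76*(-1/62)) + 40326 = 5*(63/79 - 38/31) + 40326 = 5*(-1049/2449) + 40326 = -5245/2449 + 40326 = 98753129/2449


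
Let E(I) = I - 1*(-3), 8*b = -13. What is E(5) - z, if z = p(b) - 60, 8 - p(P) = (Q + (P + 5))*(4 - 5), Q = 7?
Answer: 397/8 ≈ 49.625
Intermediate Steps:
b = -13/8 (b = (⅛)*(-13) = -13/8 ≈ -1.6250)
p(P) = 20 + P (p(P) = 8 - (7 + (P + 5))*(4 - 5) = 8 - (7 + (5 + P))*(-1) = 8 - (12 + P)*(-1) = 8 - (-12 - P) = 8 + (12 + P) = 20 + P)
z = -333/8 (z = (20 - 13/8) - 60 = 147/8 - 60 = -333/8 ≈ -41.625)
E(I) = 3 + I (E(I) = I + 3 = 3 + I)
E(5) - z = (3 + 5) - 1*(-333/8) = 8 + 333/8 = 397/8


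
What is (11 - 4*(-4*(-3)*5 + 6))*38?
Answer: -9614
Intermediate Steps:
(11 - 4*(-4*(-3)*5 + 6))*38 = (11 - 4*(12*5 + 6))*38 = (11 - 4*(60 + 6))*38 = (11 - 4*66)*38 = (11 - 264)*38 = -253*38 = -9614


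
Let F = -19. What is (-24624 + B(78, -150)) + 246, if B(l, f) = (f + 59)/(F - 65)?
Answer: -292523/12 ≈ -24377.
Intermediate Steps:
B(l, f) = -59/84 - f/84 (B(l, f) = (f + 59)/(-19 - 65) = (59 + f)/(-84) = (59 + f)*(-1/84) = -59/84 - f/84)
(-24624 + B(78, -150)) + 246 = (-24624 + (-59/84 - 1/84*(-150))) + 246 = (-24624 + (-59/84 + 25/14)) + 246 = (-24624 + 13/12) + 246 = -295475/12 + 246 = -292523/12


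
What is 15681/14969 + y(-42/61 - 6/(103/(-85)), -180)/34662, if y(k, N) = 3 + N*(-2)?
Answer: 182989523/172951826 ≈ 1.0580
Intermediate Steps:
y(k, N) = 3 - 2*N
15681/14969 + y(-42/61 - 6/(103/(-85)), -180)/34662 = 15681/14969 + (3 - 2*(-180))/34662 = 15681*(1/14969) + (3 + 360)*(1/34662) = 15681/14969 + 363*(1/34662) = 15681/14969 + 121/11554 = 182989523/172951826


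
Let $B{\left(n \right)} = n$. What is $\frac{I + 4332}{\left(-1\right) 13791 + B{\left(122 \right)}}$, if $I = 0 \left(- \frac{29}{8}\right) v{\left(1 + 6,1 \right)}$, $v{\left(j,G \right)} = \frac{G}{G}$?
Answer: $- \frac{4332}{13669} \approx -0.31692$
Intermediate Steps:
$v{\left(j,G \right)} = 1$
$I = 0$ ($I = 0 \left(- \frac{29}{8}\right) 1 = 0 \cdot 1 = 0$)
$\frac{I + 4332}{\left(-1\right) 13791 + B{\left(122 \right)}} = \frac{0 + 4332}{\left(-1\right) 13791 + 122} = \frac{4332}{-13791 + 122} = \frac{4332}{-13669} = 4332 \left(- \frac{1}{13669}\right) = - \frac{4332}{13669}$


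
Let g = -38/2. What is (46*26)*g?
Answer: -22724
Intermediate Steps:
g = -19 (g = -38*½ = -19)
(46*26)*g = (46*26)*(-19) = 1196*(-19) = -22724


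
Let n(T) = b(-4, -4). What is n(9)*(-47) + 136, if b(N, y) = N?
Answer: 324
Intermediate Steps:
n(T) = -4
n(9)*(-47) + 136 = -4*(-47) + 136 = 188 + 136 = 324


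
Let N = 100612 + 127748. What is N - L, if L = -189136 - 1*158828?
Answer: 576324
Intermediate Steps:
N = 228360
L = -347964 (L = -189136 - 158828 = -347964)
N - L = 228360 - 1*(-347964) = 228360 + 347964 = 576324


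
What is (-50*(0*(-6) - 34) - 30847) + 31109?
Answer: 1962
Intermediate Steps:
(-50*(0*(-6) - 34) - 30847) + 31109 = (-50*(0 - 34) - 30847) + 31109 = (-50*(-34) - 30847) + 31109 = (1700 - 30847) + 31109 = -29147 + 31109 = 1962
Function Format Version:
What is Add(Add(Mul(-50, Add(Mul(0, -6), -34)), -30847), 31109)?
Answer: 1962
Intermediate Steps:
Add(Add(Mul(-50, Add(Mul(0, -6), -34)), -30847), 31109) = Add(Add(Mul(-50, Add(0, -34)), -30847), 31109) = Add(Add(Mul(-50, -34), -30847), 31109) = Add(Add(1700, -30847), 31109) = Add(-29147, 31109) = 1962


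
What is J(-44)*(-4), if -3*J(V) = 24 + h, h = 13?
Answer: 148/3 ≈ 49.333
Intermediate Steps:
J(V) = -37/3 (J(V) = -(24 + 13)/3 = -⅓*37 = -37/3)
J(-44)*(-4) = -37/3*(-4) = 148/3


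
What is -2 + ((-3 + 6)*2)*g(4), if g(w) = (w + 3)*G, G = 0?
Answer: -2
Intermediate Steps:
g(w) = 0 (g(w) = (w + 3)*0 = (3 + w)*0 = 0)
-2 + ((-3 + 6)*2)*g(4) = -2 + ((-3 + 6)*2)*0 = -2 + (3*2)*0 = -2 + 6*0 = -2 + 0 = -2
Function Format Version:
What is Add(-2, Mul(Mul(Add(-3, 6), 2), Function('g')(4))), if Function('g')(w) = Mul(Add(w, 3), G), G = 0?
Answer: -2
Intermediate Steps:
Function('g')(w) = 0 (Function('g')(w) = Mul(Add(w, 3), 0) = Mul(Add(3, w), 0) = 0)
Add(-2, Mul(Mul(Add(-3, 6), 2), Function('g')(4))) = Add(-2, Mul(Mul(Add(-3, 6), 2), 0)) = Add(-2, Mul(Mul(3, 2), 0)) = Add(-2, Mul(6, 0)) = Add(-2, 0) = -2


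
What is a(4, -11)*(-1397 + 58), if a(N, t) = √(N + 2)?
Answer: -1339*√6 ≈ -3279.9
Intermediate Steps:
a(N, t) = √(2 + N)
a(4, -11)*(-1397 + 58) = √(2 + 4)*(-1397 + 58) = √6*(-1339) = -1339*√6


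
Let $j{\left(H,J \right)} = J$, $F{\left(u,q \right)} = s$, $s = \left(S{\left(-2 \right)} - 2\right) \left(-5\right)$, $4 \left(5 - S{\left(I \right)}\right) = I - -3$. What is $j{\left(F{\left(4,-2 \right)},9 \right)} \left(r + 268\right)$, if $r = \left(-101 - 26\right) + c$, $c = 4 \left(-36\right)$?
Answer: $-27$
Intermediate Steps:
$S{\left(I \right)} = \frac{17}{4} - \frac{I}{4}$ ($S{\left(I \right)} = 5 - \frac{I - -3}{4} = 5 - \frac{I + 3}{4} = 5 - \frac{3 + I}{4} = 5 - \left(\frac{3}{4} + \frac{I}{4}\right) = \frac{17}{4} - \frac{I}{4}$)
$s = - \frac{55}{4}$ ($s = \left(\left(\frac{17}{4} - - \frac{1}{2}\right) - 2\right) \left(-5\right) = \left(\left(\frac{17}{4} + \frac{1}{2}\right) - 2\right) \left(-5\right) = \left(\frac{19}{4} - 2\right) \left(-5\right) = \frac{11}{4} \left(-5\right) = - \frac{55}{4} \approx -13.75$)
$F{\left(u,q \right)} = - \frac{55}{4}$
$c = -144$
$r = -271$ ($r = \left(-101 - 26\right) - 144 = -127 - 144 = -271$)
$j{\left(F{\left(4,-2 \right)},9 \right)} \left(r + 268\right) = 9 \left(-271 + 268\right) = 9 \left(-3\right) = -27$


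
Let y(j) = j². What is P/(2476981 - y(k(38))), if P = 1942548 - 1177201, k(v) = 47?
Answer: 765347/2474772 ≈ 0.30926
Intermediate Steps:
P = 765347
P/(2476981 - y(k(38))) = 765347/(2476981 - 1*47²) = 765347/(2476981 - 1*2209) = 765347/(2476981 - 2209) = 765347/2474772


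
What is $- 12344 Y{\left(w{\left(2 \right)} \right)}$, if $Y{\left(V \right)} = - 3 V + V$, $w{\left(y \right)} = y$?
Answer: $49376$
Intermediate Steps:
$Y{\left(V \right)} = - 2 V$
$- 12344 Y{\left(w{\left(2 \right)} \right)} = - 12344 \left(\left(-2\right) 2\right) = \left(-12344\right) \left(-4\right) = 49376$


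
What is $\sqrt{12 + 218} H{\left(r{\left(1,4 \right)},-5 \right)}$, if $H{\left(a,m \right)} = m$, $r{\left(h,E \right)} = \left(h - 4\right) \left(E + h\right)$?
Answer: $- 5 \sqrt{230} \approx -75.829$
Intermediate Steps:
$r{\left(h,E \right)} = \left(-4 + h\right) \left(E + h\right)$
$\sqrt{12 + 218} H{\left(r{\left(1,4 \right)},-5 \right)} = \sqrt{12 + 218} \left(-5\right) = \sqrt{230} \left(-5\right) = - 5 \sqrt{230}$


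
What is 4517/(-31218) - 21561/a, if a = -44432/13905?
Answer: 4679566899673/693539088 ≈ 6747.4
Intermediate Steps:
a = -44432/13905 (a = -44432*1/13905 = -44432/13905 ≈ -3.1954)
4517/(-31218) - 21561/a = 4517/(-31218) - 21561/(-44432/13905) = 4517*(-1/31218) - 21561*(-13905/44432) = -4517/31218 + 299805705/44432 = 4679566899673/693539088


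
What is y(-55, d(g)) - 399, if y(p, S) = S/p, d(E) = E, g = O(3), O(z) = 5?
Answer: -4390/11 ≈ -399.09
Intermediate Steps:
g = 5
y(-55, d(g)) - 399 = 5/(-55) - 399 = 5*(-1/55) - 399 = -1/11 - 399 = -4390/11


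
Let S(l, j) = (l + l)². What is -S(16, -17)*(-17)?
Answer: 17408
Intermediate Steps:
S(l, j) = 4*l² (S(l, j) = (2*l)² = 4*l²)
-S(16, -17)*(-17) = -4*16²*(-17) = -4*256*(-17) = -1024*(-17) = -1*(-17408) = 17408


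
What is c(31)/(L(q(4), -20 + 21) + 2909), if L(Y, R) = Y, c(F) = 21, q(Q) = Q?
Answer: 7/971 ≈ 0.0072091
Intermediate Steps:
c(31)/(L(q(4), -20 + 21) + 2909) = 21/(4 + 2909) = 21/2913 = 21*(1/2913) = 7/971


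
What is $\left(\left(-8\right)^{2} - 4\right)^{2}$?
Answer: $3600$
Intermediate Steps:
$\left(\left(-8\right)^{2} - 4\right)^{2} = \left(64 - 4\right)^{2} = 60^{2} = 3600$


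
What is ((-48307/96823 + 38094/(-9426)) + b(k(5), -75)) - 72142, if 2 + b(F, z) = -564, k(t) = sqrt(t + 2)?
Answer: -11060226920088/152108933 ≈ -72713.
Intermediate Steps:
k(t) = sqrt(2 + t)
b(F, z) = -566 (b(F, z) = -2 - 564 = -566)
((-48307/96823 + 38094/(-9426)) + b(k(5), -75)) - 72142 = ((-48307/96823 + 38094/(-9426)) - 566) - 72142 = ((-48307*1/96823 + 38094*(-1/9426)) - 566) - 72142 = ((-48307/96823 - 6349/1571) - 566) - 72142 = (-690619524/152108933 - 566) - 72142 = -86784275602/152108933 - 72142 = -11060226920088/152108933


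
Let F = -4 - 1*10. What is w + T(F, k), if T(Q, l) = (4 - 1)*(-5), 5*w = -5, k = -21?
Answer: -16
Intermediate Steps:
F = -14 (F = -4 - 10 = -14)
w = -1 (w = (1/5)*(-5) = -1)
T(Q, l) = -15 (T(Q, l) = 3*(-5) = -15)
w + T(F, k) = -1 - 15 = -16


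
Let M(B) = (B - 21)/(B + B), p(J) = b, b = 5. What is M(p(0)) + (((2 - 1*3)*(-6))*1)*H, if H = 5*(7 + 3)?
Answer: 1492/5 ≈ 298.40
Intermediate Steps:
p(J) = 5
H = 50 (H = 5*10 = 50)
M(B) = (-21 + B)/(2*B) (M(B) = (-21 + B)/((2*B)) = (-21 + B)*(1/(2*B)) = (-21 + B)/(2*B))
M(p(0)) + (((2 - 1*3)*(-6))*1)*H = (1/2)*(-21 + 5)/5 + (((2 - 1*3)*(-6))*1)*50 = (1/2)*(1/5)*(-16) + (((2 - 3)*(-6))*1)*50 = -8/5 + (-1*(-6)*1)*50 = -8/5 + (6*1)*50 = -8/5 + 6*50 = -8/5 + 300 = 1492/5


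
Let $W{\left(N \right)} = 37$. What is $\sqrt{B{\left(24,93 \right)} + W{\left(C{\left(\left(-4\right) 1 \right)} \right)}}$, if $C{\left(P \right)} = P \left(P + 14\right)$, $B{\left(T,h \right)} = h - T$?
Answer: $\sqrt{106} \approx 10.296$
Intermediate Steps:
$C{\left(P \right)} = P \left(14 + P\right)$
$\sqrt{B{\left(24,93 \right)} + W{\left(C{\left(\left(-4\right) 1 \right)} \right)}} = \sqrt{\left(93 - 24\right) + 37} = \sqrt{69 + 37} = \sqrt{106}$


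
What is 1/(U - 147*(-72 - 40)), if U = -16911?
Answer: -1/447 ≈ -0.0022371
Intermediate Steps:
1/(U - 147*(-72 - 40)) = 1/(-16911 - 147*(-72 - 40)) = 1/(-16911 - 147*(-112)) = 1/(-16911 + 16464) = 1/(-447) = -1/447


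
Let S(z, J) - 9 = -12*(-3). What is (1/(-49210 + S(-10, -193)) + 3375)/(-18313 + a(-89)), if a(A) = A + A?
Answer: -165931874/909110015 ≈ -0.18252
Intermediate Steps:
a(A) = 2*A
S(z, J) = 45 (S(z, J) = 9 - 12*(-3) = 9 + 36 = 45)
(1/(-49210 + S(-10, -193)) + 3375)/(-18313 + a(-89)) = (1/(-49210 + 45) + 3375)/(-18313 + 2*(-89)) = (1/(-49165) + 3375)/(-18313 - 178) = (-1/49165 + 3375)/(-18491) = (165931874/49165)*(-1/18491) = -165931874/909110015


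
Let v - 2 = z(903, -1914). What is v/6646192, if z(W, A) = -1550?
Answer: -387/1661548 ≈ -0.00023292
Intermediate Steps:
v = -1548 (v = 2 - 1550 = -1548)
v/6646192 = -1548/6646192 = -1548*1/6646192 = -387/1661548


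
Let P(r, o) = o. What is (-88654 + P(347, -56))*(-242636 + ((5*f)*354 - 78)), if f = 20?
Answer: 18390824940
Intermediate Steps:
(-88654 + P(347, -56))*(-242636 + ((5*f)*354 - 78)) = (-88654 - 56)*(-242636 + ((5*20)*354 - 78)) = -88710*(-242636 + (100*354 - 78)) = -88710*(-242636 + (35400 - 78)) = -88710*(-242636 + 35322) = -88710*(-207314) = 18390824940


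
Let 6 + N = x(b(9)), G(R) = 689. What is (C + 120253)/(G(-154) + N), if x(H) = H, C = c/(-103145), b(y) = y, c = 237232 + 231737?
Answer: 3100756679/17844085 ≈ 173.77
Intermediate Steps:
c = 468969
C = -468969/103145 (C = 468969/(-103145) = 468969*(-1/103145) = -468969/103145 ≈ -4.5467)
N = 3 (N = -6 + 9 = 3)
(C + 120253)/(G(-154) + N) = (-468969/103145 + 120253)/(689 + 3) = (12403026716/103145)/692 = (12403026716/103145)*(1/692) = 3100756679/17844085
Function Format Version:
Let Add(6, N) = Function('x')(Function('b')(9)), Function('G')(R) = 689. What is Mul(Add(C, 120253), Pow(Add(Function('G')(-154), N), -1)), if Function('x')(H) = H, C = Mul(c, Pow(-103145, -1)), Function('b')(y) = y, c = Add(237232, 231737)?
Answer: Rational(3100756679, 17844085) ≈ 173.77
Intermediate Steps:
c = 468969
C = Rational(-468969, 103145) (C = Mul(468969, Pow(-103145, -1)) = Mul(468969, Rational(-1, 103145)) = Rational(-468969, 103145) ≈ -4.5467)
N = 3 (N = Add(-6, 9) = 3)
Mul(Add(C, 120253), Pow(Add(Function('G')(-154), N), -1)) = Mul(Add(Rational(-468969, 103145), 120253), Pow(Add(689, 3), -1)) = Mul(Rational(12403026716, 103145), Pow(692, -1)) = Mul(Rational(12403026716, 103145), Rational(1, 692)) = Rational(3100756679, 17844085)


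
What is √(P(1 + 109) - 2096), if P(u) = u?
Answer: I*√1986 ≈ 44.565*I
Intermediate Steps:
√(P(1 + 109) - 2096) = √((1 + 109) - 2096) = √(110 - 2096) = √(-1986) = I*√1986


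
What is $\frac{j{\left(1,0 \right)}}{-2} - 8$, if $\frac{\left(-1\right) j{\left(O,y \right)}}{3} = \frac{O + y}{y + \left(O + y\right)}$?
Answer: $- \frac{13}{2} \approx -6.5$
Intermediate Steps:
$j{\left(O,y \right)} = - \frac{3 \left(O + y\right)}{O + 2 y}$ ($j{\left(O,y \right)} = - 3 \frac{O + y}{y + \left(O + y\right)} = - 3 \frac{O + y}{O + 2 y} = - \frac{3 \left(O + y\right)}{O + 2 y}$)
$\frac{j{\left(1,0 \right)}}{-2} - 8 = \frac{3 \frac{1}{1 + 2 \cdot 0} \left(\left(-1\right) 1 - 0\right)}{-2} - 8 = \frac{3 \left(-1 + 0\right)}{1 + 0} \left(- \frac{1}{2}\right) - 8 = 3 \cdot 1^{-1} \left(-1\right) \left(- \frac{1}{2}\right) - 8 = 3 \cdot 1 \left(-1\right) \left(- \frac{1}{2}\right) - 8 = \left(-3\right) \left(- \frac{1}{2}\right) - 8 = \frac{3}{2} - 8 = - \frac{13}{2}$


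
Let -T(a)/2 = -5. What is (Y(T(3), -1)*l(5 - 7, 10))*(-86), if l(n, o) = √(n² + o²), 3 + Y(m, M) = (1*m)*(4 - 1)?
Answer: -4644*√26 ≈ -23680.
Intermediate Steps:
T(a) = 10 (T(a) = -2*(-5) = 10)
Y(m, M) = -3 + 3*m (Y(m, M) = -3 + (1*m)*(4 - 1) = -3 + m*3 = -3 + 3*m)
(Y(T(3), -1)*l(5 - 7, 10))*(-86) = ((-3 + 3*10)*√((5 - 7)² + 10²))*(-86) = ((-3 + 30)*√((-2)² + 100))*(-86) = (27*√(4 + 100))*(-86) = (27*√104)*(-86) = (27*(2*√26))*(-86) = (54*√26)*(-86) = -4644*√26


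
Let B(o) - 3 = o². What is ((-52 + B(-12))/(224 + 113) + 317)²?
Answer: 11432741776/113569 ≈ 1.0067e+5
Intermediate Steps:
B(o) = 3 + o²
((-52 + B(-12))/(224 + 113) + 317)² = ((-52 + (3 + (-12)²))/(224 + 113) + 317)² = ((-52 + (3 + 144))/337 + 317)² = ((-52 + 147)*(1/337) + 317)² = (95*(1/337) + 317)² = (95/337 + 317)² = (106924/337)² = 11432741776/113569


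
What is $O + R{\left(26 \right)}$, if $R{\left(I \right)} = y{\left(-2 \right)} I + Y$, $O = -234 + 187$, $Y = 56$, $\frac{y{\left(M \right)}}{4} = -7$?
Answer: $-719$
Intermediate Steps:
$y{\left(M \right)} = -28$ ($y{\left(M \right)} = 4 \left(-7\right) = -28$)
$O = -47$
$R{\left(I \right)} = 56 - 28 I$ ($R{\left(I \right)} = - 28 I + 56 = 56 - 28 I$)
$O + R{\left(26 \right)} = -47 + \left(56 - 728\right) = -47 - 672 = -719$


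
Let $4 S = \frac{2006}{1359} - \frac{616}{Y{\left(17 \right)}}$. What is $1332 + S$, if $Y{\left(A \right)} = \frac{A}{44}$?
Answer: $\frac{43146275}{46206} \approx 933.78$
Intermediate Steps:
$Y{\left(A \right)} = \frac{A}{44}$ ($Y{\left(A \right)} = A \frac{1}{44} = \frac{A}{44}$)
$S = - \frac{18400117}{46206}$ ($S = \frac{\frac{2006}{1359} - \frac{616}{\frac{1}{44} \cdot 17}}{4} = \frac{2006 \cdot \frac{1}{1359} - \frac{616}{\frac{17}{44}}}{4} = \frac{\frac{2006}{1359} - \frac{27104}{17}}{4} = \frac{1}{4} \left(- \frac{36800234}{23103}\right) = - \frac{18400117}{46206} \approx -398.22$)
$1332 + S = 1332 - \frac{18400117}{46206} = \frac{43146275}{46206}$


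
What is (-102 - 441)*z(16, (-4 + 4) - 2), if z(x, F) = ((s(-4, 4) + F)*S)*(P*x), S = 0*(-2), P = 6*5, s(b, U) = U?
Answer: 0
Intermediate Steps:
P = 30
S = 0
z(x, F) = 0 (z(x, F) = ((4 + F)*0)*(30*x) = 0*(30*x) = 0)
(-102 - 441)*z(16, (-4 + 4) - 2) = (-102 - 441)*0 = -543*0 = 0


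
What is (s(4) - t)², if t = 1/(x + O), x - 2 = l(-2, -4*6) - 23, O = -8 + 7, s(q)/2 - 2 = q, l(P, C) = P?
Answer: 83521/576 ≈ 145.00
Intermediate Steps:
s(q) = 4 + 2*q
O = -1
x = -23 (x = 2 + (-2 - 23) = 2 - 25 = -23)
t = -1/24 (t = 1/(-23 - 1) = 1/(-24) = -1/24 ≈ -0.041667)
(s(4) - t)² = ((4 + 2*4) - 1*(-1/24))² = ((4 + 8) + 1/24)² = (12 + 1/24)² = (289/24)² = 83521/576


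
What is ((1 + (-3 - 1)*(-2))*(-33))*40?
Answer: -11880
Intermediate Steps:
((1 + (-3 - 1)*(-2))*(-33))*40 = ((1 - 4*(-2))*(-33))*40 = ((1 + 8)*(-33))*40 = (9*(-33))*40 = -297*40 = -11880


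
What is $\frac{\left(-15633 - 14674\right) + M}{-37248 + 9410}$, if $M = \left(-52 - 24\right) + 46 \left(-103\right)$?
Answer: $\frac{35121}{27838} \approx 1.2616$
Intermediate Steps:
$M = -4814$ ($M = -76 - 4738 = -4814$)
$\frac{\left(-15633 - 14674\right) + M}{-37248 + 9410} = \frac{\left(-15633 - 14674\right) - 4814}{-37248 + 9410} = \frac{\left(-15633 - 14674\right) - 4814}{-27838} = \left(-30307 - 4814\right) \left(- \frac{1}{27838}\right) = \left(-35121\right) \left(- \frac{1}{27838}\right) = \frac{35121}{27838}$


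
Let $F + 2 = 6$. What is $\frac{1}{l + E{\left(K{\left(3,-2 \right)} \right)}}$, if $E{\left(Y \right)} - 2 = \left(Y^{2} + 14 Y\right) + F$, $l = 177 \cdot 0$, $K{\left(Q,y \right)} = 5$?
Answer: $\frac{1}{101} \approx 0.009901$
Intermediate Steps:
$F = 4$ ($F = -2 + 6 = 4$)
$l = 0$
$E{\left(Y \right)} = 6 + Y^{2} + 14 Y$ ($E{\left(Y \right)} = 2 + \left(\left(Y^{2} + 14 Y\right) + 4\right) = 2 + \left(4 + Y^{2} + 14 Y\right) = 6 + Y^{2} + 14 Y$)
$\frac{1}{l + E{\left(K{\left(3,-2 \right)} \right)}} = \frac{1}{0 + \left(6 + 5^{2} + 14 \cdot 5\right)} = \frac{1}{0 + \left(6 + 25 + 70\right)} = \frac{1}{0 + 101} = \frac{1}{101}$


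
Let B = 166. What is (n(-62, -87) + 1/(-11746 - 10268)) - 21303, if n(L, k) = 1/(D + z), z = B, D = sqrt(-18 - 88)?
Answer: (-468964243*sqrt(106) + 77848042324*I)/(22014*(sqrt(106) - 166*I)) ≈ -21303.0 - 0.00037241*I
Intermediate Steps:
D = I*sqrt(106) (D = sqrt(-106) = I*sqrt(106) ≈ 10.296*I)
z = 166
n(L, k) = 1/(166 + I*sqrt(106)) (n(L, k) = 1/(I*sqrt(106) + 166) = 1/(166 + I*sqrt(106)))
(n(-62, -87) + 1/(-11746 - 10268)) - 21303 = ((83/13831 - I*sqrt(106)/27662) + 1/(-11746 - 10268)) - 21303 = ((83/13831 - I*sqrt(106)/27662) + 1/(-22014)) - 21303 = ((83/13831 - I*sqrt(106)/27662) - 1/22014) - 21303 = (1813331/304475634 - I*sqrt(106)/27662) - 21303 = -6486242617771/304475634 - I*sqrt(106)/27662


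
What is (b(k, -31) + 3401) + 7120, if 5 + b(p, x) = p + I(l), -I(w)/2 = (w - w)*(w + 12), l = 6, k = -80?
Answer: 10436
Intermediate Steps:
I(w) = 0 (I(w) = -2*(w - w)*(w + 12) = -0*(12 + w) = -2*0 = 0)
b(p, x) = -5 + p (b(p, x) = -5 + (p + 0) = -5 + p)
(b(k, -31) + 3401) + 7120 = ((-5 - 80) + 3401) + 7120 = (-85 + 3401) + 7120 = 3316 + 7120 = 10436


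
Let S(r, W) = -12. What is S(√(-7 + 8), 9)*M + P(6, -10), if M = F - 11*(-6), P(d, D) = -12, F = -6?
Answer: -732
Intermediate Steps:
M = 60 (M = -6 - 11*(-6) = -6 + 66 = 60)
S(√(-7 + 8), 9)*M + P(6, -10) = -12*60 - 12 = -720 - 12 = -732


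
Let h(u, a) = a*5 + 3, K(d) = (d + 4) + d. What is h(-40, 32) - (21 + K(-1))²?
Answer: -366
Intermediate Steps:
K(d) = 4 + 2*d (K(d) = (4 + d) + d = 4 + 2*d)
h(u, a) = 3 + 5*a (h(u, a) = 5*a + 3 = 3 + 5*a)
h(-40, 32) - (21 + K(-1))² = (3 + 5*32) - (21 + (4 + 2*(-1)))² = (3 + 160) - (21 + (4 - 2))² = 163 - (21 + 2)² = 163 - 1*23² = 163 - 1*529 = 163 - 529 = -366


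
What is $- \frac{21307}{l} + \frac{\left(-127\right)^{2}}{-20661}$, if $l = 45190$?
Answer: $- \frac{1169093437}{933670590} \approx -1.2521$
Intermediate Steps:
$- \frac{21307}{l} + \frac{\left(-127\right)^{2}}{-20661} = - \frac{21307}{45190} + \frac{\left(-127\right)^{2}}{-20661} = \left(-21307\right) \frac{1}{45190} + 16129 \left(- \frac{1}{20661}\right) = - \frac{21307}{45190} - \frac{16129}{20661} = - \frac{1169093437}{933670590}$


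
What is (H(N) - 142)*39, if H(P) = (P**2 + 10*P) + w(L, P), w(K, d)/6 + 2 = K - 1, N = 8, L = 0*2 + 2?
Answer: -156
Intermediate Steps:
L = 2 (L = 0 + 2 = 2)
w(K, d) = -18 + 6*K (w(K, d) = -12 + 6*(K - 1) = -12 + 6*(-1 + K) = -12 + (-6 + 6*K) = -18 + 6*K)
H(P) = -6 + P**2 + 10*P (H(P) = (P**2 + 10*P) + (-18 + 6*2) = (P**2 + 10*P) + (-18 + 12) = (P**2 + 10*P) - 6 = -6 + P**2 + 10*P)
(H(N) - 142)*39 = ((-6 + 8**2 + 10*8) - 142)*39 = ((-6 + 64 + 80) - 142)*39 = (138 - 142)*39 = -4*39 = -156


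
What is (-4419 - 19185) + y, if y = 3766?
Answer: -19838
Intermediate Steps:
(-4419 - 19185) + y = (-4419 - 19185) + 3766 = -23604 + 3766 = -19838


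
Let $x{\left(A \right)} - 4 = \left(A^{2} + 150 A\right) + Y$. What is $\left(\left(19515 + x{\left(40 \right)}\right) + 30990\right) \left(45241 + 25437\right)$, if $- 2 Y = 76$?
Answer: $4104342138$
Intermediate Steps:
$Y = -38$ ($Y = \left(- \frac{1}{2}\right) 76 = -38$)
$x{\left(A \right)} = -34 + A^{2} + 150 A$ ($x{\left(A \right)} = 4 - \left(38 - A^{2} - 150 A\right) = 4 + \left(-38 + A^{2} + 150 A\right) = -34 + A^{2} + 150 A$)
$\left(\left(19515 + x{\left(40 \right)}\right) + 30990\right) \left(45241 + 25437\right) = \left(\left(19515 + \left(-34 + 40^{2} + 150 \cdot 40\right)\right) + 30990\right) \left(45241 + 25437\right) = \left(\left(19515 + \left(-34 + 1600 + 6000\right)\right) + 30990\right) 70678 = \left(\left(19515 + 7566\right) + 30990\right) 70678 = \left(27081 + 30990\right) 70678 = 58071 \cdot 70678 = 4104342138$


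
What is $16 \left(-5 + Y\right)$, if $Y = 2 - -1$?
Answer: $-32$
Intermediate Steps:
$Y = 3$ ($Y = 2 + 1 = 3$)
$16 \left(-5 + Y\right) = 16 \left(-5 + 3\right) = 16 \left(-2\right) = -32$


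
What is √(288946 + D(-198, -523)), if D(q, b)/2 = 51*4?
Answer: √289354 ≈ 537.92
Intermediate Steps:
D(q, b) = 408 (D(q, b) = 2*(51*4) = 2*204 = 408)
√(288946 + D(-198, -523)) = √(288946 + 408) = √289354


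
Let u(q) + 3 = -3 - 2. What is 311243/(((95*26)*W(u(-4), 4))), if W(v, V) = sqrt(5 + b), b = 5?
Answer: 311243*sqrt(10)/24700 ≈ 39.848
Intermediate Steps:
u(q) = -8 (u(q) = -3 + (-3 - 2) = -3 - 5 = -8)
W(v, V) = sqrt(10) (W(v, V) = sqrt(5 + 5) = sqrt(10))
311243/(((95*26)*W(u(-4), 4))) = 311243/(((95*26)*sqrt(10))) = 311243/((2470*sqrt(10))) = 311243*(sqrt(10)/24700) = 311243*sqrt(10)/24700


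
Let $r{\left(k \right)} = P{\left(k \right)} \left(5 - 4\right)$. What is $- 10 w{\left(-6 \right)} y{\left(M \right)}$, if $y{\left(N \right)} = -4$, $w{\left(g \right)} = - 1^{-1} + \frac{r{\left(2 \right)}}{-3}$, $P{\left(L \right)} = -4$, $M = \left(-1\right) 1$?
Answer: $\frac{40}{3} \approx 13.333$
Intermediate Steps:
$M = -1$
$r{\left(k \right)} = -4$ ($r{\left(k \right)} = - 4 \left(5 - 4\right) = \left(-4\right) 1 = -4$)
$w{\left(g \right)} = \frac{1}{3}$ ($w{\left(g \right)} = - 1^{-1} - \frac{4}{-3} = \left(-1\right) 1 - - \frac{4}{3} = -1 + \frac{4}{3} = \frac{1}{3}$)
$- 10 w{\left(-6 \right)} y{\left(M \right)} = \left(-10\right) \frac{1}{3} \left(-4\right) = \left(- \frac{10}{3}\right) \left(-4\right) = \frac{40}{3}$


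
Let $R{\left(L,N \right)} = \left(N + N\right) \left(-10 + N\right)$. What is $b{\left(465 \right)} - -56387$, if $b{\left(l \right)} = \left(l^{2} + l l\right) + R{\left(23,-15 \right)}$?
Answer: $489587$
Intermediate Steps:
$R{\left(L,N \right)} = 2 N \left(-10 + N\right)$
$b{\left(l \right)} = 750 + 2 l^{2}$ ($b{\left(l \right)} = \left(l^{2} + l l\right) + 2 \left(-15\right) \left(-10 - 15\right) = \left(l^{2} + l^{2}\right) + 2 \left(-15\right) \left(-25\right) = 2 l^{2} + 750 = 750 + 2 l^{2}$)
$b{\left(465 \right)} - -56387 = \left(750 + 2 \cdot 465^{2}\right) - -56387 = \left(750 + 2 \cdot 216225\right) + 56387 = \left(750 + 432450\right) + 56387 = 433200 + 56387 = 489587$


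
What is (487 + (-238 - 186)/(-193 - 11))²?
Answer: 622153249/2601 ≈ 2.3920e+5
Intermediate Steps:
(487 + (-238 - 186)/(-193 - 11))² = (487 - 424/(-204))² = (487 - 424*(-1/204))² = (487 + 106/51)² = (24943/51)² = 622153249/2601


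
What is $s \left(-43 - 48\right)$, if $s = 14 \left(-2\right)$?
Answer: $2548$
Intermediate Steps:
$s = -28$
$s \left(-43 - 48\right) = - 28 \left(-43 - 48\right) = \left(-28\right) \left(-91\right) = 2548$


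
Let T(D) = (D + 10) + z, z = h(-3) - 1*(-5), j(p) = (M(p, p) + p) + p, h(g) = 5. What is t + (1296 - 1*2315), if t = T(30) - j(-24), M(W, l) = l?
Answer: -897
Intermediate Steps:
j(p) = 3*p (j(p) = (p + p) + p = 2*p + p = 3*p)
z = 10 (z = 5 - 1*(-5) = 5 + 5 = 10)
T(D) = 20 + D (T(D) = (D + 10) + 10 = (10 + D) + 10 = 20 + D)
t = 122 (t = (20 + 30) - 3*(-24) = 50 - 1*(-72) = 50 + 72 = 122)
t + (1296 - 1*2315) = 122 + (1296 - 1*2315) = 122 + (1296 - 2315) = 122 - 1019 = -897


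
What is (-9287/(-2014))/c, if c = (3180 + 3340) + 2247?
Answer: 9287/17656738 ≈ 0.00052597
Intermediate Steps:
c = 8767 (c = 6520 + 2247 = 8767)
(-9287/(-2014))/c = -9287/(-2014)/8767 = -9287*(-1/2014)*(1/8767) = (9287/2014)*(1/8767) = 9287/17656738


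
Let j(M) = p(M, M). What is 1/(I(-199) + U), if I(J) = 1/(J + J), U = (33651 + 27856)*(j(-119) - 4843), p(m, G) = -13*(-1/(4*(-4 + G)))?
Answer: -97908/29164837603963 ≈ -3.3571e-9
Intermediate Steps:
p(m, G) = -13/(16 - 4*G)
j(M) = 13/(4*(-4 + M))
U = -146556972883/492 (U = (33651 + 27856)*(13/(4*(-4 - 119)) - 4843) = 61507*((13/4)/(-123) - 4843) = 61507*((13/4)*(-1/123) - 4843) = 61507*(-13/492 - 4843) = 61507*(-2382769/492) = -146556972883/492 ≈ -2.9788e+8)
I(J) = 1/(2*J)
1/(I(-199) + U) = 1/((½)/(-199) - 146556972883/492) = 1/((½)*(-1/199) - 146556972883/492) = 1/(-1/398 - 146556972883/492) = 1/(-29164837603963/97908) = -97908/29164837603963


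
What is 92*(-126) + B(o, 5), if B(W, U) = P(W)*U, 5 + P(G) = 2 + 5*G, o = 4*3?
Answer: -11307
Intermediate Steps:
o = 12
P(G) = -3 + 5*G (P(G) = -5 + (2 + 5*G) = -3 + 5*G)
B(W, U) = U*(-3 + 5*W) (B(W, U) = (-3 + 5*W)*U = U*(-3 + 5*W))
92*(-126) + B(o, 5) = 92*(-126) + 5*(-3 + 5*12) = -11592 + 5*(-3 + 60) = -11592 + 5*57 = -11592 + 285 = -11307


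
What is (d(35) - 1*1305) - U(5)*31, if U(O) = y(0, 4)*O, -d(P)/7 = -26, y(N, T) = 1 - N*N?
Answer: -1278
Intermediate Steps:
y(N, T) = 1 - N²
d(P) = 182 (d(P) = -7*(-26) = 182)
U(O) = O (U(O) = (1 - 1*0²)*O = (1 - 1*0)*O = (1 + 0)*O = 1*O = O)
(d(35) - 1*1305) - U(5)*31 = (182 - 1*1305) - 5*31 = (182 - 1305) - 1*155 = -1123 - 155 = -1278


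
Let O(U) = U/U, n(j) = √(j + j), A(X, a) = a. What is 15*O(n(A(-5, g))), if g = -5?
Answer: 15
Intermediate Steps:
n(j) = √2*√j (n(j) = √(2*j) = √2*√j)
O(U) = 1
15*O(n(A(-5, g))) = 15*1 = 15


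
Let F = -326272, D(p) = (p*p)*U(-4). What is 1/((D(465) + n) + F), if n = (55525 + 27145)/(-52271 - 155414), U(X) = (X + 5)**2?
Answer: -41537/4571038773 ≈ -9.0870e-6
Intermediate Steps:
U(X) = (5 + X)**2
D(p) = p**2 (D(p) = (p*p)*(5 - 4)**2 = p**2*1**2 = p**2*1 = p**2)
n = -16534/41537 (n = 82670/(-207685) = 82670*(-1/207685) = -16534/41537 ≈ -0.39805)
1/((D(465) + n) + F) = 1/((465**2 - 16534/41537) - 326272) = 1/((216225 - 16534/41537) - 326272) = 1/(8981321291/41537 - 326272) = 1/(-4571038773/41537) = -41537/4571038773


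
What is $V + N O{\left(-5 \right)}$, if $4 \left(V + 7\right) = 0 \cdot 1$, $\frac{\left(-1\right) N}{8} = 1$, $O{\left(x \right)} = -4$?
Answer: $25$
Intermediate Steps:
$N = -8$ ($N = \left(-8\right) 1 = -8$)
$V = -7$ ($V = -7 + \frac{0 \cdot 1}{4} = -7 + \frac{1}{4} \cdot 0 = -7 + 0 = -7$)
$V + N O{\left(-5 \right)} = -7 - -32 = -7 + 32 = 25$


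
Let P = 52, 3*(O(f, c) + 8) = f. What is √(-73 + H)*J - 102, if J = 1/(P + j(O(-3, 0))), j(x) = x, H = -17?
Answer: -102 + 3*I*√10/43 ≈ -102.0 + 0.22062*I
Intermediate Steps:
O(f, c) = -8 + f/3
J = 1/43 (J = 1/(52 + (-8 + (⅓)*(-3))) = 1/(52 + (-8 - 1)) = 1/(52 - 9) = 1/43 ≈ 0.023256)
√(-73 + H)*J - 102 = √(-73 - 17)*(1/43) - 102 = √(-90)*(1/43) - 102 = (3*I*√10)*(1/43) - 102 = 3*I*√10/43 - 102 = -102 + 3*I*√10/43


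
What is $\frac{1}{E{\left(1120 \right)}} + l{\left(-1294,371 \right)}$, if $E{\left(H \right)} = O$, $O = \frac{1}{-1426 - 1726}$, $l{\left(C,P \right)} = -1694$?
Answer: $-4846$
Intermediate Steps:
$O = - \frac{1}{3152}$ ($O = \frac{1}{-3152} = - \frac{1}{3152} \approx -0.00031726$)
$E{\left(H \right)} = - \frac{1}{3152}$
$\frac{1}{E{\left(1120 \right)}} + l{\left(-1294,371 \right)} = \frac{1}{- \frac{1}{3152}} - 1694 = -3152 - 1694 = -4846$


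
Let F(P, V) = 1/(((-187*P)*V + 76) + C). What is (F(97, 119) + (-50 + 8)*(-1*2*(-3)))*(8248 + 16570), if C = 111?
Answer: -6749319738481/1079177 ≈ -6.2541e+6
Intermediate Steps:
F(P, V) = 1/(187 - 187*P*V) (F(P, V) = 1/(((-187*P)*V + 76) + 111) = 1/((-187*P*V + 76) + 111) = 1/((76 - 187*P*V) + 111) = 1/(187 - 187*P*V))
(F(97, 119) + (-50 + 8)*(-1*2*(-3)))*(8248 + 16570) = (1/(187*(1 - 1*97*119)) + (-50 + 8)*(-1*2*(-3)))*(8248 + 16570) = (1/(187*(1 - 11543)) - (-84)*(-3))*24818 = ((1/187)/(-11542) - 42*6)*24818 = ((1/187)*(-1/11542) - 252)*24818 = (-1/2158354 - 252)*24818 = -543905209/2158354*24818 = -6749319738481/1079177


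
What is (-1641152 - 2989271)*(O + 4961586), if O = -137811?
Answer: -22336118706825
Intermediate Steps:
(-1641152 - 2989271)*(O + 4961586) = (-1641152 - 2989271)*(-137811 + 4961586) = -4630423*4823775 = -22336118706825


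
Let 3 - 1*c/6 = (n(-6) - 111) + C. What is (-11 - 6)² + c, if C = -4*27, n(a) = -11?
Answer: 1687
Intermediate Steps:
C = -108
c = 1398 (c = 18 - 6*((-11 - 111) - 108) = 18 - 6*(-122 - 108) = 18 - 6*(-230) = 18 + 1380 = 1398)
(-11 - 6)² + c = (-11 - 6)² + 1398 = (-17)² + 1398 = 289 + 1398 = 1687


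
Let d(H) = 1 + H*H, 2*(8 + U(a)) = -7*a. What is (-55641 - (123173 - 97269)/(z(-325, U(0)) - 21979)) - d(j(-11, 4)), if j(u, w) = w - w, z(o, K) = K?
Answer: -1223374750/21987 ≈ -55641.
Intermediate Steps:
U(a) = -8 - 7*a/2 (U(a) = -8 + (-7*a)/2 = -8 - 7*a/2)
j(u, w) = 0
d(H) = 1 + H²
(-55641 - (123173 - 97269)/(z(-325, U(0)) - 21979)) - d(j(-11, 4)) = (-55641 - (123173 - 97269)/((-8 - 7/2*0) - 21979)) - (1 + 0²) = (-55641 - 25904/((-8 + 0) - 21979)) - (1 + 0) = (-55641 - 25904/(-8 - 21979)) - 1*1 = (-55641 - 25904/(-21987)) - 1 = (-55641 - 25904*(-1)/21987) - 1 = (-55641 - 1*(-25904/21987)) - 1 = (-55641 + 25904/21987) - 1 = -1223352763/21987 - 1 = -1223374750/21987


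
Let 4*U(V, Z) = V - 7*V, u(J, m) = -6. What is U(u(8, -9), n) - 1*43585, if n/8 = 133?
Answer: -43576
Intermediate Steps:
n = 1064 (n = 8*133 = 1064)
U(V, Z) = -3*V/2 (U(V, Z) = (V - 7*V)/4 = (-6*V)/4 = -3*V/2)
U(u(8, -9), n) - 1*43585 = -3/2*(-6) - 1*43585 = 9 - 43585 = -43576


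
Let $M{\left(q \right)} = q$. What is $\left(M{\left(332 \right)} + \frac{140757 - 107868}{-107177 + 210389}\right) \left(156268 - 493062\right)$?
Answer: $- \frac{1925298225127}{17202} \approx -1.1192 \cdot 10^{8}$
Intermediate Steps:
$\left(M{\left(332 \right)} + \frac{140757 - 107868}{-107177 + 210389}\right) \left(156268 - 493062\right) = \left(332 + \frac{140757 - 107868}{-107177 + 210389}\right) \left(156268 - 493062\right) = \left(332 + \frac{32889}{103212}\right) \left(-336794\right) = \left(332 + 32889 \cdot \frac{1}{103212}\right) \left(-336794\right) = \left(332 + \frac{10963}{34404}\right) \left(-336794\right) = \frac{11433091}{34404} \left(-336794\right) = - \frac{1925298225127}{17202}$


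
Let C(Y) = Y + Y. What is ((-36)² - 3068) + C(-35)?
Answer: -1842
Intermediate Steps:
C(Y) = 2*Y
((-36)² - 3068) + C(-35) = ((-36)² - 3068) + 2*(-35) = (1296 - 3068) - 70 = -1772 - 70 = -1842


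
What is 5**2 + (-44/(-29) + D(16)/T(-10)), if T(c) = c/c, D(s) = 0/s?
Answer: 769/29 ≈ 26.517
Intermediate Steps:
D(s) = 0
T(c) = 1
5**2 + (-44/(-29) + D(16)/T(-10)) = 5**2 + (-44/(-29) + 0/1) = 25 + (-44*(-1/29) + 0*1) = 25 + (44/29 + 0) = 25 + 44/29 = 769/29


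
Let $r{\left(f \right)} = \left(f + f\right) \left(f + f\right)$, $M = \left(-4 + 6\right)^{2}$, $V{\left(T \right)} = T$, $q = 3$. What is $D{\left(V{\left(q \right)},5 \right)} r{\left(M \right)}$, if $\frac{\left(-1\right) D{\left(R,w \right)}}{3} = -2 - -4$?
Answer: $-384$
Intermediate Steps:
$M = 4$ ($M = 2^{2} = 4$)
$r{\left(f \right)} = 4 f^{2}$ ($r{\left(f \right)} = 2 f 2 f = 4 f^{2}$)
$D{\left(R,w \right)} = -6$ ($D{\left(R,w \right)} = - 3 \left(-2 - -4\right) = - 3 \left(-2 + 4\right) = \left(-3\right) 2 = -6$)
$D{\left(V{\left(q \right)},5 \right)} r{\left(M \right)} = - 6 \cdot 4 \cdot 4^{2} = - 6 \cdot 4 \cdot 16 = \left(-6\right) 64 = -384$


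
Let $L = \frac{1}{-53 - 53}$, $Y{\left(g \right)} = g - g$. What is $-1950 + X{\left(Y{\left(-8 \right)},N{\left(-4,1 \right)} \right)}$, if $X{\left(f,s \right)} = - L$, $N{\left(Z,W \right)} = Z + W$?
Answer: $- \frac{206699}{106} \approx -1950.0$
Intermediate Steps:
$Y{\left(g \right)} = 0$
$N{\left(Z,W \right)} = W + Z$
$L = - \frac{1}{106}$ ($L = \frac{1}{-106} = - \frac{1}{106} \approx -0.009434$)
$X{\left(f,s \right)} = \frac{1}{106}$ ($X{\left(f,s \right)} = \left(-1\right) \left(- \frac{1}{106}\right) = \frac{1}{106}$)
$-1950 + X{\left(Y{\left(-8 \right)},N{\left(-4,1 \right)} \right)} = -1950 + \frac{1}{106} = - \frac{206699}{106}$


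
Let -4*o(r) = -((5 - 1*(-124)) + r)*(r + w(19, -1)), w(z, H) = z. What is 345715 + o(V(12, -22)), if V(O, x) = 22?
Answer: 1389051/4 ≈ 3.4726e+5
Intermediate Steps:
o(r) = (19 + r)*(129 + r)/4 (o(r) = -(-1)*((5 - 1*(-124)) + r)*(r + 19)/4 = -(-1)*((5 + 124) + r)*(19 + r)/4 = -(-1)*(129 + r)*(19 + r)/4 = -(-1)*(19 + r)*(129 + r)/4 = (19 + r)*(129 + r)/4)
345715 + o(V(12, -22)) = 345715 + (2451/4 + 37*22 + (¼)*22²) = 345715 + (2451/4 + 814 + (¼)*484) = 345715 + (2451/4 + 814 + 121) = 345715 + 6191/4 = 1389051/4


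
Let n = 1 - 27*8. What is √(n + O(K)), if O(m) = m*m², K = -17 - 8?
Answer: 12*I*√110 ≈ 125.86*I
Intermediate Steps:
n = -215 (n = 1 - 216 = -215)
K = -25
O(m) = m³
√(n + O(K)) = √(-215 + (-25)³) = √(-215 - 15625) = √(-15840) = 12*I*√110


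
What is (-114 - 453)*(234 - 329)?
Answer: 53865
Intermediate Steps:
(-114 - 453)*(234 - 329) = -567*(-95) = 53865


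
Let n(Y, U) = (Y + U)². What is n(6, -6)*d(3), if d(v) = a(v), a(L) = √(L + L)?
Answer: 0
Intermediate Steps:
a(L) = √2*√L (a(L) = √(2*L) = √2*√L)
n(Y, U) = (U + Y)²
d(v) = √2*√v
n(6, -6)*d(3) = (-6 + 6)²*(√2*√3) = 0²*√6 = 0*√6 = 0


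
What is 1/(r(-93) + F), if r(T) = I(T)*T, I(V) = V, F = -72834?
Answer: -1/64185 ≈ -1.5580e-5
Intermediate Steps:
r(T) = T**2 (r(T) = T*T = T**2)
1/(r(-93) + F) = 1/((-93)**2 - 72834) = 1/(8649 - 72834) = 1/(-64185) = -1/64185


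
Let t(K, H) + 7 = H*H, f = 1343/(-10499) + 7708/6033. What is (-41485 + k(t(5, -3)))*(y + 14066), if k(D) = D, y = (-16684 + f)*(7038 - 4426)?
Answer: 114460234536483015154/63340467 ≈ 1.8071e+12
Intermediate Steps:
f = 72823973/63340467 (f = 1343*(-1/10499) + 7708*(1/6033) = -1343/10499 + 7708/6033 = 72823973/63340467 ≈ 1.1497)
t(K, H) = -7 + H² (t(K, H) = -7 + H*H = -7 + H²)
y = -2760099165712460/63340467 (y = (-16684 + 72823973/63340467)*(7038 - 4426) = -1056699527455/63340467*2612 = -2760099165712460/63340467 ≈ -4.3576e+7)
(-41485 + k(t(5, -3)))*(y + 14066) = (-41485 + (-7 + (-3)²))*(-2760099165712460/63340467 + 14066) = (-41485 + (-7 + 9))*(-2759208218703638/63340467) = (-41485 + 2)*(-2759208218703638/63340467) = -41483*(-2759208218703638/63340467) = 114460234536483015154/63340467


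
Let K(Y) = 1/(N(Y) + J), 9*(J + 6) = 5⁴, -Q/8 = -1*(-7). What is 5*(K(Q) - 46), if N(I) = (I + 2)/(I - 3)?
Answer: -1571519/6835 ≈ -229.92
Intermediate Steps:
Q = -56 (Q = -(-8)*(-7) = -8*7 = -56)
J = 571/9 (J = -6 + (⅑)*5⁴ = -6 + (⅑)*625 = -6 + 625/9 = 571/9 ≈ 63.444)
N(I) = (2 + I)/(-3 + I)
K(Y) = 1/(571/9 + (2 + Y)/(-3 + Y)) (K(Y) = 1/((2 + Y)/(-3 + Y) + 571/9) = 1/(571/9 + (2 + Y)/(-3 + Y)))
5*(K(Q) - 46) = 5*(9*(-3 - 56)/(5*(-339 + 116*(-56))) - 46) = 5*((9/5)*(-59)/(-339 - 6496) - 46) = 5*((9/5)*(-59)/(-6835) - 46) = 5*((9/5)*(-1/6835)*(-59) - 46) = 5*(531/34175 - 46) = 5*(-1571519/34175) = -1571519/6835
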